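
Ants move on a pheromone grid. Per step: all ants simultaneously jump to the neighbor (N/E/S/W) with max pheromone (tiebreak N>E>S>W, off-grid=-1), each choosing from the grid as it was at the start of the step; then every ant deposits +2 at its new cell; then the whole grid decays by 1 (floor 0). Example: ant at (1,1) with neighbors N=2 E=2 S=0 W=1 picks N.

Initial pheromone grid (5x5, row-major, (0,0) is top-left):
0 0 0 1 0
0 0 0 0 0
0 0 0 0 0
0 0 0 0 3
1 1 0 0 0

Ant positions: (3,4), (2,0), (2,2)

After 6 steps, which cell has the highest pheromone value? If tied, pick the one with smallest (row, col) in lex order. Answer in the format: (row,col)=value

Answer: (3,4)=3

Derivation:
Step 1: ant0:(3,4)->N->(2,4) | ant1:(2,0)->N->(1,0) | ant2:(2,2)->N->(1,2)
  grid max=2 at (3,4)
Step 2: ant0:(2,4)->S->(3,4) | ant1:(1,0)->N->(0,0) | ant2:(1,2)->N->(0,2)
  grid max=3 at (3,4)
Step 3: ant0:(3,4)->N->(2,4) | ant1:(0,0)->E->(0,1) | ant2:(0,2)->E->(0,3)
  grid max=2 at (3,4)
Step 4: ant0:(2,4)->S->(3,4) | ant1:(0,1)->E->(0,2) | ant2:(0,3)->E->(0,4)
  grid max=3 at (3,4)
Step 5: ant0:(3,4)->N->(2,4) | ant1:(0,2)->E->(0,3) | ant2:(0,4)->S->(1,4)
  grid max=2 at (3,4)
Step 6: ant0:(2,4)->S->(3,4) | ant1:(0,3)->E->(0,4) | ant2:(1,4)->S->(2,4)
  grid max=3 at (3,4)
Final grid:
  0 0 0 0 1
  0 0 0 0 0
  0 0 0 0 2
  0 0 0 0 3
  0 0 0 0 0
Max pheromone 3 at (3,4)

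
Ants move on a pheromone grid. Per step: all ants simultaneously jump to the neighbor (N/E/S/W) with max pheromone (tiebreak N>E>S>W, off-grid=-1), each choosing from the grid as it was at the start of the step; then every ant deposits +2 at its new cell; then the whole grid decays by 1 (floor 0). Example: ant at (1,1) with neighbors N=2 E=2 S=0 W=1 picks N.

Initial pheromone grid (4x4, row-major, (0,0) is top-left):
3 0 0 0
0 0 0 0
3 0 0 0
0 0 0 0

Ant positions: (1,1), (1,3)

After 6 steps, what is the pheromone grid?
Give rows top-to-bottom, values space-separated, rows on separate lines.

After step 1: ants at (0,1),(0,3)
  2 1 0 1
  0 0 0 0
  2 0 0 0
  0 0 0 0
After step 2: ants at (0,0),(1,3)
  3 0 0 0
  0 0 0 1
  1 0 0 0
  0 0 0 0
After step 3: ants at (0,1),(0,3)
  2 1 0 1
  0 0 0 0
  0 0 0 0
  0 0 0 0
After step 4: ants at (0,0),(1,3)
  3 0 0 0
  0 0 0 1
  0 0 0 0
  0 0 0 0
After step 5: ants at (0,1),(0,3)
  2 1 0 1
  0 0 0 0
  0 0 0 0
  0 0 0 0
After step 6: ants at (0,0),(1,3)
  3 0 0 0
  0 0 0 1
  0 0 0 0
  0 0 0 0

3 0 0 0
0 0 0 1
0 0 0 0
0 0 0 0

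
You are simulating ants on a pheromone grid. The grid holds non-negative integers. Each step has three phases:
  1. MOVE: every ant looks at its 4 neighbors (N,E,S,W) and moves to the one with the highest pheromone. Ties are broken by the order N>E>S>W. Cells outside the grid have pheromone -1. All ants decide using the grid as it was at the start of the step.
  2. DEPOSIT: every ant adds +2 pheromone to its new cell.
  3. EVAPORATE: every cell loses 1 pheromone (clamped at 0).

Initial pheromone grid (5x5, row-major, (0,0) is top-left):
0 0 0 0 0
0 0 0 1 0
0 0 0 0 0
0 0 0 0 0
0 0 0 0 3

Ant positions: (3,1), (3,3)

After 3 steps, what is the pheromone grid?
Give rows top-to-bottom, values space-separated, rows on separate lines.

After step 1: ants at (2,1),(2,3)
  0 0 0 0 0
  0 0 0 0 0
  0 1 0 1 0
  0 0 0 0 0
  0 0 0 0 2
After step 2: ants at (1,1),(1,3)
  0 0 0 0 0
  0 1 0 1 0
  0 0 0 0 0
  0 0 0 0 0
  0 0 0 0 1
After step 3: ants at (0,1),(0,3)
  0 1 0 1 0
  0 0 0 0 0
  0 0 0 0 0
  0 0 0 0 0
  0 0 0 0 0

0 1 0 1 0
0 0 0 0 0
0 0 0 0 0
0 0 0 0 0
0 0 0 0 0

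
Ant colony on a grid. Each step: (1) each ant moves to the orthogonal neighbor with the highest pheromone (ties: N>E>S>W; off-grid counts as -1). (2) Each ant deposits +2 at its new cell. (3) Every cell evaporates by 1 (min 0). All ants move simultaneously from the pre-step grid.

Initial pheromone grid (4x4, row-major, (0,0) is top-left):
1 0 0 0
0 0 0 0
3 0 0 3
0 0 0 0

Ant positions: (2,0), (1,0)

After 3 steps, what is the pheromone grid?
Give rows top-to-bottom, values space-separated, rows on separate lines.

After step 1: ants at (1,0),(2,0)
  0 0 0 0
  1 0 0 0
  4 0 0 2
  0 0 0 0
After step 2: ants at (2,0),(1,0)
  0 0 0 0
  2 0 0 0
  5 0 0 1
  0 0 0 0
After step 3: ants at (1,0),(2,0)
  0 0 0 0
  3 0 0 0
  6 0 0 0
  0 0 0 0

0 0 0 0
3 0 0 0
6 0 0 0
0 0 0 0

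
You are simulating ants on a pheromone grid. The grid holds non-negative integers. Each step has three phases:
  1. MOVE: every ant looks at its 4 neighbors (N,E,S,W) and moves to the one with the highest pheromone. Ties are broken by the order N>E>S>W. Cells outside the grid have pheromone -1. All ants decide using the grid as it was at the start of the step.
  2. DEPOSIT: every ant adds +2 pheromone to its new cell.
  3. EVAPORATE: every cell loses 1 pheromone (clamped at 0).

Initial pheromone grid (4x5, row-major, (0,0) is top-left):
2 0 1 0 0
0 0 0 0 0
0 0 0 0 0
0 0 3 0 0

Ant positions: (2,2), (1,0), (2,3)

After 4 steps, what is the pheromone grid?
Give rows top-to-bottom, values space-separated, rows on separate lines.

After step 1: ants at (3,2),(0,0),(1,3)
  3 0 0 0 0
  0 0 0 1 0
  0 0 0 0 0
  0 0 4 0 0
After step 2: ants at (2,2),(0,1),(0,3)
  2 1 0 1 0
  0 0 0 0 0
  0 0 1 0 0
  0 0 3 0 0
After step 3: ants at (3,2),(0,0),(0,4)
  3 0 0 0 1
  0 0 0 0 0
  0 0 0 0 0
  0 0 4 0 0
After step 4: ants at (2,2),(0,1),(1,4)
  2 1 0 0 0
  0 0 0 0 1
  0 0 1 0 0
  0 0 3 0 0

2 1 0 0 0
0 0 0 0 1
0 0 1 0 0
0 0 3 0 0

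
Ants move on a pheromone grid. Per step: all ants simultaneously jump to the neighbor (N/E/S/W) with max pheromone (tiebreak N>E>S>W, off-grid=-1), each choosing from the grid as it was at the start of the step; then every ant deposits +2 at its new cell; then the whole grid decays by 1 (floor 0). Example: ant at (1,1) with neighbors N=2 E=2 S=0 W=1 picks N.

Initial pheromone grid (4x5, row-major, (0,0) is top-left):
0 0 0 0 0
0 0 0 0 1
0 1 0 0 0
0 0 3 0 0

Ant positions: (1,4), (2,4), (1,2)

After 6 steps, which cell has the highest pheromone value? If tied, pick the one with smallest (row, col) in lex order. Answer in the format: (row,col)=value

Step 1: ant0:(1,4)->N->(0,4) | ant1:(2,4)->N->(1,4) | ant2:(1,2)->N->(0,2)
  grid max=2 at (1,4)
Step 2: ant0:(0,4)->S->(1,4) | ant1:(1,4)->N->(0,4) | ant2:(0,2)->E->(0,3)
  grid max=3 at (1,4)
Step 3: ant0:(1,4)->N->(0,4) | ant1:(0,4)->S->(1,4) | ant2:(0,3)->E->(0,4)
  grid max=5 at (0,4)
Step 4: ant0:(0,4)->S->(1,4) | ant1:(1,4)->N->(0,4) | ant2:(0,4)->S->(1,4)
  grid max=7 at (1,4)
Step 5: ant0:(1,4)->N->(0,4) | ant1:(0,4)->S->(1,4) | ant2:(1,4)->N->(0,4)
  grid max=9 at (0,4)
Step 6: ant0:(0,4)->S->(1,4) | ant1:(1,4)->N->(0,4) | ant2:(0,4)->S->(1,4)
  grid max=11 at (1,4)
Final grid:
  0 0 0 0 10
  0 0 0 0 11
  0 0 0 0 0
  0 0 0 0 0
Max pheromone 11 at (1,4)

Answer: (1,4)=11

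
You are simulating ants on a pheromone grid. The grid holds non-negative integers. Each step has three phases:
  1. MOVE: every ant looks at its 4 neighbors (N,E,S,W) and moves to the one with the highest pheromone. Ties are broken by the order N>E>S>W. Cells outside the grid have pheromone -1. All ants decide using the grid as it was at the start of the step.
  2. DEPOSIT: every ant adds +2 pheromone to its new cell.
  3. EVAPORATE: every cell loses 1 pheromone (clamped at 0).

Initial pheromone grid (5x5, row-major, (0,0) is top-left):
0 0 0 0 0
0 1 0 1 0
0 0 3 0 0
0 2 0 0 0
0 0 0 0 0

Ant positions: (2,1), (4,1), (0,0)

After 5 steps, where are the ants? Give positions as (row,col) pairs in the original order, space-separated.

Step 1: ant0:(2,1)->E->(2,2) | ant1:(4,1)->N->(3,1) | ant2:(0,0)->E->(0,1)
  grid max=4 at (2,2)
Step 2: ant0:(2,2)->N->(1,2) | ant1:(3,1)->N->(2,1) | ant2:(0,1)->E->(0,2)
  grid max=3 at (2,2)
Step 3: ant0:(1,2)->S->(2,2) | ant1:(2,1)->E->(2,2) | ant2:(0,2)->S->(1,2)
  grid max=6 at (2,2)
Step 4: ant0:(2,2)->N->(1,2) | ant1:(2,2)->N->(1,2) | ant2:(1,2)->S->(2,2)
  grid max=7 at (2,2)
Step 5: ant0:(1,2)->S->(2,2) | ant1:(1,2)->S->(2,2) | ant2:(2,2)->N->(1,2)
  grid max=10 at (2,2)

(2,2) (2,2) (1,2)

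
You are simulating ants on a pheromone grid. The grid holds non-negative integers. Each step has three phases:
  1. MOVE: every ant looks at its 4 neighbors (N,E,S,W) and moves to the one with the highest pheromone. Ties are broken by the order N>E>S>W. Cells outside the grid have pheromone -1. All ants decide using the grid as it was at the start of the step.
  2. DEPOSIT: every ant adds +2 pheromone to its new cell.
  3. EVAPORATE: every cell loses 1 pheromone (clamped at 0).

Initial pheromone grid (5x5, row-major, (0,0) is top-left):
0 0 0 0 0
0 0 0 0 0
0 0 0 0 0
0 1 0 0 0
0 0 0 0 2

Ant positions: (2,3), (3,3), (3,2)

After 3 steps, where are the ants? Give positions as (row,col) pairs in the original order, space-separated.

Step 1: ant0:(2,3)->N->(1,3) | ant1:(3,3)->N->(2,3) | ant2:(3,2)->W->(3,1)
  grid max=2 at (3,1)
Step 2: ant0:(1,3)->S->(2,3) | ant1:(2,3)->N->(1,3) | ant2:(3,1)->N->(2,1)
  grid max=2 at (1,3)
Step 3: ant0:(2,3)->N->(1,3) | ant1:(1,3)->S->(2,3) | ant2:(2,1)->S->(3,1)
  grid max=3 at (1,3)

(1,3) (2,3) (3,1)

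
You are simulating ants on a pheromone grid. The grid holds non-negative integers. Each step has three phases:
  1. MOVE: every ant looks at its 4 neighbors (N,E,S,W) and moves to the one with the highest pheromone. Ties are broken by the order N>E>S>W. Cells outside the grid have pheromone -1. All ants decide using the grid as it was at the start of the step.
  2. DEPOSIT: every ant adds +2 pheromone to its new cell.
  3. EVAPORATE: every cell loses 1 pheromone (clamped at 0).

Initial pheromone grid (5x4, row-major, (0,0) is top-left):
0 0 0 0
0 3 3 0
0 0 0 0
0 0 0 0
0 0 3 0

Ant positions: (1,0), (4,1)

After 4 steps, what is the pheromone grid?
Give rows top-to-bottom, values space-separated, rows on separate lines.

After step 1: ants at (1,1),(4,2)
  0 0 0 0
  0 4 2 0
  0 0 0 0
  0 0 0 0
  0 0 4 0
After step 2: ants at (1,2),(3,2)
  0 0 0 0
  0 3 3 0
  0 0 0 0
  0 0 1 0
  0 0 3 0
After step 3: ants at (1,1),(4,2)
  0 0 0 0
  0 4 2 0
  0 0 0 0
  0 0 0 0
  0 0 4 0
After step 4: ants at (1,2),(3,2)
  0 0 0 0
  0 3 3 0
  0 0 0 0
  0 0 1 0
  0 0 3 0

0 0 0 0
0 3 3 0
0 0 0 0
0 0 1 0
0 0 3 0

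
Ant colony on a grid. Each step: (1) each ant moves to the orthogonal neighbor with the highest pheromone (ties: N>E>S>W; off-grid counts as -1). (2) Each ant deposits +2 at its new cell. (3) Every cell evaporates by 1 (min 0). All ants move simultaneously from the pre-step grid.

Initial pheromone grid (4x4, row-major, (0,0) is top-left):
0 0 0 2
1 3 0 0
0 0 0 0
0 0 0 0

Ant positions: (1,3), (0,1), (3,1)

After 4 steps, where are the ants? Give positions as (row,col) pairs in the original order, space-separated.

Step 1: ant0:(1,3)->N->(0,3) | ant1:(0,1)->S->(1,1) | ant2:(3,1)->N->(2,1)
  grid max=4 at (1,1)
Step 2: ant0:(0,3)->S->(1,3) | ant1:(1,1)->S->(2,1) | ant2:(2,1)->N->(1,1)
  grid max=5 at (1,1)
Step 3: ant0:(1,3)->N->(0,3) | ant1:(2,1)->N->(1,1) | ant2:(1,1)->S->(2,1)
  grid max=6 at (1,1)
Step 4: ant0:(0,3)->S->(1,3) | ant1:(1,1)->S->(2,1) | ant2:(2,1)->N->(1,1)
  grid max=7 at (1,1)

(1,3) (2,1) (1,1)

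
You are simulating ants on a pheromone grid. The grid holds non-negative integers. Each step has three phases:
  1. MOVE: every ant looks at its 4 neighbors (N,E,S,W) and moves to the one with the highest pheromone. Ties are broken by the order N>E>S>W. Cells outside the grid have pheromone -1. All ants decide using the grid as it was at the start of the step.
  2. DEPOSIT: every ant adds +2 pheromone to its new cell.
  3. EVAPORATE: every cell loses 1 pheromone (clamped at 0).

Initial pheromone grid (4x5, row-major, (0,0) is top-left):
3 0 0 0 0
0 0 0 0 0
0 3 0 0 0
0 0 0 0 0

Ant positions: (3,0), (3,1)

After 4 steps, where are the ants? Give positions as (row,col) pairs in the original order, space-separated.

Step 1: ant0:(3,0)->N->(2,0) | ant1:(3,1)->N->(2,1)
  grid max=4 at (2,1)
Step 2: ant0:(2,0)->E->(2,1) | ant1:(2,1)->W->(2,0)
  grid max=5 at (2,1)
Step 3: ant0:(2,1)->W->(2,0) | ant1:(2,0)->E->(2,1)
  grid max=6 at (2,1)
Step 4: ant0:(2,0)->E->(2,1) | ant1:(2,1)->W->(2,0)
  grid max=7 at (2,1)

(2,1) (2,0)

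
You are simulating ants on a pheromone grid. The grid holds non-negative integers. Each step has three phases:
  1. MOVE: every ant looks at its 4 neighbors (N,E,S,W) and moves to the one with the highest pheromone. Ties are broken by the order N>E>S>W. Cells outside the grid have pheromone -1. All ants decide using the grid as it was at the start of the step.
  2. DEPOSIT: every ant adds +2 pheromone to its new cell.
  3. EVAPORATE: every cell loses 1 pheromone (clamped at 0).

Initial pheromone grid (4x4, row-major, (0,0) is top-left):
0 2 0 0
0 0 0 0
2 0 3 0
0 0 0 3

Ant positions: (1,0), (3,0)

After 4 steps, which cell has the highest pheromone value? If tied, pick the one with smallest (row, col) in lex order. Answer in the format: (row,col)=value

Step 1: ant0:(1,0)->S->(2,0) | ant1:(3,0)->N->(2,0)
  grid max=5 at (2,0)
Step 2: ant0:(2,0)->N->(1,0) | ant1:(2,0)->N->(1,0)
  grid max=4 at (2,0)
Step 3: ant0:(1,0)->S->(2,0) | ant1:(1,0)->S->(2,0)
  grid max=7 at (2,0)
Step 4: ant0:(2,0)->N->(1,0) | ant1:(2,0)->N->(1,0)
  grid max=6 at (2,0)
Final grid:
  0 0 0 0
  5 0 0 0
  6 0 0 0
  0 0 0 0
Max pheromone 6 at (2,0)

Answer: (2,0)=6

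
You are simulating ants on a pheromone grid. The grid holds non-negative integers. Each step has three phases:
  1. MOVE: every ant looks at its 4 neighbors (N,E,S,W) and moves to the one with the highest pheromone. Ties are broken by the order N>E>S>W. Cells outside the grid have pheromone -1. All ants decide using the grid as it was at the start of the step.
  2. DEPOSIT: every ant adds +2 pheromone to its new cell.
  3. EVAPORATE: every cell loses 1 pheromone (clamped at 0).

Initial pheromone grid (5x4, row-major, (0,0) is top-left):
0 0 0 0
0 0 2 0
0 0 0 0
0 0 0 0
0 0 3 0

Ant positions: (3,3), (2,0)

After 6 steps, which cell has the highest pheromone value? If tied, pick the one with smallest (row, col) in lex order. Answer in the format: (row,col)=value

Step 1: ant0:(3,3)->N->(2,3) | ant1:(2,0)->N->(1,0)
  grid max=2 at (4,2)
Step 2: ant0:(2,3)->N->(1,3) | ant1:(1,0)->N->(0,0)
  grid max=1 at (0,0)
Step 3: ant0:(1,3)->N->(0,3) | ant1:(0,0)->E->(0,1)
  grid max=1 at (0,1)
Step 4: ant0:(0,3)->S->(1,3) | ant1:(0,1)->E->(0,2)
  grid max=1 at (0,2)
Step 5: ant0:(1,3)->N->(0,3) | ant1:(0,2)->E->(0,3)
  grid max=3 at (0,3)
Step 6: ant0:(0,3)->S->(1,3) | ant1:(0,3)->S->(1,3)
  grid max=3 at (1,3)
Final grid:
  0 0 0 2
  0 0 0 3
  0 0 0 0
  0 0 0 0
  0 0 0 0
Max pheromone 3 at (1,3)

Answer: (1,3)=3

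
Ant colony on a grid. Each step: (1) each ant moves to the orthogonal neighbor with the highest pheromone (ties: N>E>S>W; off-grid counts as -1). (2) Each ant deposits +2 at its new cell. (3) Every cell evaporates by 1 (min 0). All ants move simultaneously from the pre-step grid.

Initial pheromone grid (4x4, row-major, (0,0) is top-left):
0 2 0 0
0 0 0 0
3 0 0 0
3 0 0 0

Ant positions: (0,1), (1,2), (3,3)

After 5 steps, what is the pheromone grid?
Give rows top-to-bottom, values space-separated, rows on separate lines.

After step 1: ants at (0,2),(0,2),(2,3)
  0 1 3 0
  0 0 0 0
  2 0 0 1
  2 0 0 0
After step 2: ants at (0,1),(0,1),(1,3)
  0 4 2 0
  0 0 0 1
  1 0 0 0
  1 0 0 0
After step 3: ants at (0,2),(0,2),(0,3)
  0 3 5 1
  0 0 0 0
  0 0 0 0
  0 0 0 0
After step 4: ants at (0,1),(0,1),(0,2)
  0 6 6 0
  0 0 0 0
  0 0 0 0
  0 0 0 0
After step 5: ants at (0,2),(0,2),(0,1)
  0 7 9 0
  0 0 0 0
  0 0 0 0
  0 0 0 0

0 7 9 0
0 0 0 0
0 0 0 0
0 0 0 0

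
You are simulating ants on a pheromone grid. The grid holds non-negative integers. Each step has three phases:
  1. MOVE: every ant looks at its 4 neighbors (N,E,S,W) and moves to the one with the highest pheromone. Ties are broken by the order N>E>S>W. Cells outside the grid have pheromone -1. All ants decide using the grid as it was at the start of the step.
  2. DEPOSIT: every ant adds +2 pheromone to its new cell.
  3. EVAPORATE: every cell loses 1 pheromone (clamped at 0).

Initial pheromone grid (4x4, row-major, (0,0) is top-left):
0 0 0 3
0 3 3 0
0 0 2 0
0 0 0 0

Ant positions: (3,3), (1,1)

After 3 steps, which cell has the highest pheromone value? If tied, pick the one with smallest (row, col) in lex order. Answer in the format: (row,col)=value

Answer: (1,2)=6

Derivation:
Step 1: ant0:(3,3)->N->(2,3) | ant1:(1,1)->E->(1,2)
  grid max=4 at (1,2)
Step 2: ant0:(2,3)->W->(2,2) | ant1:(1,2)->W->(1,1)
  grid max=3 at (1,1)
Step 3: ant0:(2,2)->N->(1,2) | ant1:(1,1)->E->(1,2)
  grid max=6 at (1,2)
Final grid:
  0 0 0 0
  0 2 6 0
  0 0 1 0
  0 0 0 0
Max pheromone 6 at (1,2)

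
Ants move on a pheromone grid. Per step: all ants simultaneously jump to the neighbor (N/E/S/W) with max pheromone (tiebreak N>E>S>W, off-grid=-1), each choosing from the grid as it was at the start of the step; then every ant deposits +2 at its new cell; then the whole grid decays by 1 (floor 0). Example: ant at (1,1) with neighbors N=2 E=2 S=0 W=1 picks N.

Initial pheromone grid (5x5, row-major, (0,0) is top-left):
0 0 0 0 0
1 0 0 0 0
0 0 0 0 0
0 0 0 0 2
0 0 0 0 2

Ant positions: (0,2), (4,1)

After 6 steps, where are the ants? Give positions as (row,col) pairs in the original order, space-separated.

Step 1: ant0:(0,2)->E->(0,3) | ant1:(4,1)->N->(3,1)
  grid max=1 at (0,3)
Step 2: ant0:(0,3)->E->(0,4) | ant1:(3,1)->N->(2,1)
  grid max=1 at (0,4)
Step 3: ant0:(0,4)->S->(1,4) | ant1:(2,1)->N->(1,1)
  grid max=1 at (1,1)
Step 4: ant0:(1,4)->N->(0,4) | ant1:(1,1)->N->(0,1)
  grid max=1 at (0,1)
Step 5: ant0:(0,4)->S->(1,4) | ant1:(0,1)->E->(0,2)
  grid max=1 at (0,2)
Step 6: ant0:(1,4)->N->(0,4) | ant1:(0,2)->E->(0,3)
  grid max=1 at (0,3)

(0,4) (0,3)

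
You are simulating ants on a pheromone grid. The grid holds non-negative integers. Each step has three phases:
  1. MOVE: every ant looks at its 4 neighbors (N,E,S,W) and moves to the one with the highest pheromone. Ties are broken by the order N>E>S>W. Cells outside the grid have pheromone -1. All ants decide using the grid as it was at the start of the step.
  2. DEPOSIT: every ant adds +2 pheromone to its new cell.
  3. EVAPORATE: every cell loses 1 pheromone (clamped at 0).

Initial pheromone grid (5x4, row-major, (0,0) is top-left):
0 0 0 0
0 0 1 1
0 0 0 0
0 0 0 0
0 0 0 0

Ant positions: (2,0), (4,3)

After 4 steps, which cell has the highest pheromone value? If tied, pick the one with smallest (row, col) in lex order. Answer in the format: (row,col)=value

Answer: (0,2)=1

Derivation:
Step 1: ant0:(2,0)->N->(1,0) | ant1:(4,3)->N->(3,3)
  grid max=1 at (1,0)
Step 2: ant0:(1,0)->N->(0,0) | ant1:(3,3)->N->(2,3)
  grid max=1 at (0,0)
Step 3: ant0:(0,0)->E->(0,1) | ant1:(2,3)->N->(1,3)
  grid max=1 at (0,1)
Step 4: ant0:(0,1)->E->(0,2) | ant1:(1,3)->N->(0,3)
  grid max=1 at (0,2)
Final grid:
  0 0 1 1
  0 0 0 0
  0 0 0 0
  0 0 0 0
  0 0 0 0
Max pheromone 1 at (0,2)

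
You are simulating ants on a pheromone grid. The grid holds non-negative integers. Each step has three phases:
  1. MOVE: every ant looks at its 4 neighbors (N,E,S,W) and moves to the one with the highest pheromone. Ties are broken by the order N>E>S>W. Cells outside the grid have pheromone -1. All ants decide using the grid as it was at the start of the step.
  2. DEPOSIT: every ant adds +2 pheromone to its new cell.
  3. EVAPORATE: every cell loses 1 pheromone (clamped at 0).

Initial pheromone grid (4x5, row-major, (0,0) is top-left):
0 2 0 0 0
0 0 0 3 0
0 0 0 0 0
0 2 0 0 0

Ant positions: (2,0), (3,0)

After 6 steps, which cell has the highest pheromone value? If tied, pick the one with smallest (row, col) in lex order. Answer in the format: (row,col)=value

Answer: (3,1)=2

Derivation:
Step 1: ant0:(2,0)->N->(1,0) | ant1:(3,0)->E->(3,1)
  grid max=3 at (3,1)
Step 2: ant0:(1,0)->N->(0,0) | ant1:(3,1)->N->(2,1)
  grid max=2 at (3,1)
Step 3: ant0:(0,0)->E->(0,1) | ant1:(2,1)->S->(3,1)
  grid max=3 at (3,1)
Step 4: ant0:(0,1)->E->(0,2) | ant1:(3,1)->N->(2,1)
  grid max=2 at (3,1)
Step 5: ant0:(0,2)->E->(0,3) | ant1:(2,1)->S->(3,1)
  grid max=3 at (3,1)
Step 6: ant0:(0,3)->E->(0,4) | ant1:(3,1)->N->(2,1)
  grid max=2 at (3,1)
Final grid:
  0 0 0 0 1
  0 0 0 0 0
  0 1 0 0 0
  0 2 0 0 0
Max pheromone 2 at (3,1)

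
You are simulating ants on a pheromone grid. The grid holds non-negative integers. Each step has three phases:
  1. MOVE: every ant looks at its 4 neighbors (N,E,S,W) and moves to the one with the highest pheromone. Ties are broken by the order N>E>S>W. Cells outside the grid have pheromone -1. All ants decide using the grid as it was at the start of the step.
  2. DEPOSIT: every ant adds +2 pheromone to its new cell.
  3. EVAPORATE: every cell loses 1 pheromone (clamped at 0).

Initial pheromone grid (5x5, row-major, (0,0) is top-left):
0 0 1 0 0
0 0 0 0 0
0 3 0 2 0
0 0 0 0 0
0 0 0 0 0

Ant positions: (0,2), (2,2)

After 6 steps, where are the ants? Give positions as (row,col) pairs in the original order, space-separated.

Step 1: ant0:(0,2)->E->(0,3) | ant1:(2,2)->W->(2,1)
  grid max=4 at (2,1)
Step 2: ant0:(0,3)->E->(0,4) | ant1:(2,1)->N->(1,1)
  grid max=3 at (2,1)
Step 3: ant0:(0,4)->S->(1,4) | ant1:(1,1)->S->(2,1)
  grid max=4 at (2,1)
Step 4: ant0:(1,4)->N->(0,4) | ant1:(2,1)->N->(1,1)
  grid max=3 at (2,1)
Step 5: ant0:(0,4)->S->(1,4) | ant1:(1,1)->S->(2,1)
  grid max=4 at (2,1)
Step 6: ant0:(1,4)->N->(0,4) | ant1:(2,1)->N->(1,1)
  grid max=3 at (2,1)

(0,4) (1,1)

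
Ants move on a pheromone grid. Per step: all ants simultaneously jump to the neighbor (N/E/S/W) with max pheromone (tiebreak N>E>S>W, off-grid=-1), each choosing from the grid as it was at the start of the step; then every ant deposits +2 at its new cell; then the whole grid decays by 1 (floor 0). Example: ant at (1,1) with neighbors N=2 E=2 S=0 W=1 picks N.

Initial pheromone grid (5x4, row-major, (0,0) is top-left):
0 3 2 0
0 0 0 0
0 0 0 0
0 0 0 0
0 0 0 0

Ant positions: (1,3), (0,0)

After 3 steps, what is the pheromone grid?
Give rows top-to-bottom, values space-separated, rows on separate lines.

After step 1: ants at (0,3),(0,1)
  0 4 1 1
  0 0 0 0
  0 0 0 0
  0 0 0 0
  0 0 0 0
After step 2: ants at (0,2),(0,2)
  0 3 4 0
  0 0 0 0
  0 0 0 0
  0 0 0 0
  0 0 0 0
After step 3: ants at (0,1),(0,1)
  0 6 3 0
  0 0 0 0
  0 0 0 0
  0 0 0 0
  0 0 0 0

0 6 3 0
0 0 0 0
0 0 0 0
0 0 0 0
0 0 0 0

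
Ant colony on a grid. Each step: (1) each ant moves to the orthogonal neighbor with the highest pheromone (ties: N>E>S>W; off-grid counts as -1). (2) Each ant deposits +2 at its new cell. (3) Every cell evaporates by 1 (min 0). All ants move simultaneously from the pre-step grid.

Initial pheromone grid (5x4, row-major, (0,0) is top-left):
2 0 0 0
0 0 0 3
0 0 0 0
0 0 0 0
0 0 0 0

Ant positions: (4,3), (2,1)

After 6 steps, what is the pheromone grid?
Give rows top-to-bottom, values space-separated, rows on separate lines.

After step 1: ants at (3,3),(1,1)
  1 0 0 0
  0 1 0 2
  0 0 0 0
  0 0 0 1
  0 0 0 0
After step 2: ants at (2,3),(0,1)
  0 1 0 0
  0 0 0 1
  0 0 0 1
  0 0 0 0
  0 0 0 0
After step 3: ants at (1,3),(0,2)
  0 0 1 0
  0 0 0 2
  0 0 0 0
  0 0 0 0
  0 0 0 0
After step 4: ants at (0,3),(0,3)
  0 0 0 3
  0 0 0 1
  0 0 0 0
  0 0 0 0
  0 0 0 0
After step 5: ants at (1,3),(1,3)
  0 0 0 2
  0 0 0 4
  0 0 0 0
  0 0 0 0
  0 0 0 0
After step 6: ants at (0,3),(0,3)
  0 0 0 5
  0 0 0 3
  0 0 0 0
  0 0 0 0
  0 0 0 0

0 0 0 5
0 0 0 3
0 0 0 0
0 0 0 0
0 0 0 0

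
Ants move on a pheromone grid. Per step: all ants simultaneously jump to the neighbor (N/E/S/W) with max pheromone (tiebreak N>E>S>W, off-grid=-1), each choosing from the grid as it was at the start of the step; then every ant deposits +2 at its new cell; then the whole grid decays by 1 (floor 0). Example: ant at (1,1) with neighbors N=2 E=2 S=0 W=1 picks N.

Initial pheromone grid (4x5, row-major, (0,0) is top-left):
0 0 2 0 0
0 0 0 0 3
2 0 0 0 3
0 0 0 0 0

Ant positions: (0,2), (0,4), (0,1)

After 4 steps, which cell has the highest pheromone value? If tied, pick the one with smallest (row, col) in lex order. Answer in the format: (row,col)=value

Step 1: ant0:(0,2)->E->(0,3) | ant1:(0,4)->S->(1,4) | ant2:(0,1)->E->(0,2)
  grid max=4 at (1,4)
Step 2: ant0:(0,3)->W->(0,2) | ant1:(1,4)->S->(2,4) | ant2:(0,2)->E->(0,3)
  grid max=4 at (0,2)
Step 3: ant0:(0,2)->E->(0,3) | ant1:(2,4)->N->(1,4) | ant2:(0,3)->W->(0,2)
  grid max=5 at (0,2)
Step 4: ant0:(0,3)->W->(0,2) | ant1:(1,4)->S->(2,4) | ant2:(0,2)->E->(0,3)
  grid max=6 at (0,2)
Final grid:
  0 0 6 4 0
  0 0 0 0 3
  0 0 0 0 3
  0 0 0 0 0
Max pheromone 6 at (0,2)

Answer: (0,2)=6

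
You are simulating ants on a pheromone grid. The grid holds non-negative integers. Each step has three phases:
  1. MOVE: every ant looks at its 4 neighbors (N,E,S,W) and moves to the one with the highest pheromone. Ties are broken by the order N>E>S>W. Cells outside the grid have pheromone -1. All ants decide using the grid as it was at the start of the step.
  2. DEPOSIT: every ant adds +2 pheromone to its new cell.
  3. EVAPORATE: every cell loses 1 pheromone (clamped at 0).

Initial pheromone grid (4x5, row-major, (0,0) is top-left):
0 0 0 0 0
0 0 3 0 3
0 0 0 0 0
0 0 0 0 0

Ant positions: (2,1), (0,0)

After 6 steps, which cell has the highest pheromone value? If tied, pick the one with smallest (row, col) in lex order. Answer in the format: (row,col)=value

Answer: (1,2)=7

Derivation:
Step 1: ant0:(2,1)->N->(1,1) | ant1:(0,0)->E->(0,1)
  grid max=2 at (1,2)
Step 2: ant0:(1,1)->E->(1,2) | ant1:(0,1)->S->(1,1)
  grid max=3 at (1,2)
Step 3: ant0:(1,2)->W->(1,1) | ant1:(1,1)->E->(1,2)
  grid max=4 at (1,2)
Step 4: ant0:(1,1)->E->(1,2) | ant1:(1,2)->W->(1,1)
  grid max=5 at (1,2)
Step 5: ant0:(1,2)->W->(1,1) | ant1:(1,1)->E->(1,2)
  grid max=6 at (1,2)
Step 6: ant0:(1,1)->E->(1,2) | ant1:(1,2)->W->(1,1)
  grid max=7 at (1,2)
Final grid:
  0 0 0 0 0
  0 6 7 0 0
  0 0 0 0 0
  0 0 0 0 0
Max pheromone 7 at (1,2)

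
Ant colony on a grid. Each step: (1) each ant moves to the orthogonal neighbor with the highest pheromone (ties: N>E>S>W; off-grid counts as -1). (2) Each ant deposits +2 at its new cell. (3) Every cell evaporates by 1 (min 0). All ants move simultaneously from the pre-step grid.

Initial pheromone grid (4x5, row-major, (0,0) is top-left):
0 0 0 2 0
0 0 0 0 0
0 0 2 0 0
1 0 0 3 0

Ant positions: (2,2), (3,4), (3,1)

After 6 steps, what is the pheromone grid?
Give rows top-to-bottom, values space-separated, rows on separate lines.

After step 1: ants at (1,2),(3,3),(3,0)
  0 0 0 1 0
  0 0 1 0 0
  0 0 1 0 0
  2 0 0 4 0
After step 2: ants at (2,2),(2,3),(2,0)
  0 0 0 0 0
  0 0 0 0 0
  1 0 2 1 0
  1 0 0 3 0
After step 3: ants at (2,3),(3,3),(3,0)
  0 0 0 0 0
  0 0 0 0 0
  0 0 1 2 0
  2 0 0 4 0
After step 4: ants at (3,3),(2,3),(2,0)
  0 0 0 0 0
  0 0 0 0 0
  1 0 0 3 0
  1 0 0 5 0
After step 5: ants at (2,3),(3,3),(3,0)
  0 0 0 0 0
  0 0 0 0 0
  0 0 0 4 0
  2 0 0 6 0
After step 6: ants at (3,3),(2,3),(2,0)
  0 0 0 0 0
  0 0 0 0 0
  1 0 0 5 0
  1 0 0 7 0

0 0 0 0 0
0 0 0 0 0
1 0 0 5 0
1 0 0 7 0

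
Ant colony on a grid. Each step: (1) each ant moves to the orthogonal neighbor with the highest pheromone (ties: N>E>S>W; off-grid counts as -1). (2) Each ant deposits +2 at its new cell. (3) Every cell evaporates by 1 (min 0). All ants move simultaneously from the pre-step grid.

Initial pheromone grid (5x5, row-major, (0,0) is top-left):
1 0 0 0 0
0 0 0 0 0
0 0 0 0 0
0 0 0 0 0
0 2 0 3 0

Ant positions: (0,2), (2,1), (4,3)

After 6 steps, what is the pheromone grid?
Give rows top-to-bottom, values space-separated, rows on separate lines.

After step 1: ants at (0,3),(1,1),(3,3)
  0 0 0 1 0
  0 1 0 0 0
  0 0 0 0 0
  0 0 0 1 0
  0 1 0 2 0
After step 2: ants at (0,4),(0,1),(4,3)
  0 1 0 0 1
  0 0 0 0 0
  0 0 0 0 0
  0 0 0 0 0
  0 0 0 3 0
After step 3: ants at (1,4),(0,2),(3,3)
  0 0 1 0 0
  0 0 0 0 1
  0 0 0 0 0
  0 0 0 1 0
  0 0 0 2 0
After step 4: ants at (0,4),(0,3),(4,3)
  0 0 0 1 1
  0 0 0 0 0
  0 0 0 0 0
  0 0 0 0 0
  0 0 0 3 0
After step 5: ants at (0,3),(0,4),(3,3)
  0 0 0 2 2
  0 0 0 0 0
  0 0 0 0 0
  0 0 0 1 0
  0 0 0 2 0
After step 6: ants at (0,4),(0,3),(4,3)
  0 0 0 3 3
  0 0 0 0 0
  0 0 0 0 0
  0 0 0 0 0
  0 0 0 3 0

0 0 0 3 3
0 0 0 0 0
0 0 0 0 0
0 0 0 0 0
0 0 0 3 0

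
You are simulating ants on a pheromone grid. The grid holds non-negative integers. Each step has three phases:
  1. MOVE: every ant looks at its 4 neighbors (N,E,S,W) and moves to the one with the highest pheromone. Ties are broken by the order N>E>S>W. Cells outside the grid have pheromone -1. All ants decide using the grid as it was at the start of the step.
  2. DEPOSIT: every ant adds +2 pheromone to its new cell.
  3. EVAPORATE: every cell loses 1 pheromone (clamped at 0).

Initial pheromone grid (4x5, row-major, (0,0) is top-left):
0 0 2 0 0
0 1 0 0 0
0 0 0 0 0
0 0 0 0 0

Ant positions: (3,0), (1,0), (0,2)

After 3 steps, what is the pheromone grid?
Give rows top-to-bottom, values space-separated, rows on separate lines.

After step 1: ants at (2,0),(1,1),(0,3)
  0 0 1 1 0
  0 2 0 0 0
  1 0 0 0 0
  0 0 0 0 0
After step 2: ants at (1,0),(0,1),(0,2)
  0 1 2 0 0
  1 1 0 0 0
  0 0 0 0 0
  0 0 0 0 0
After step 3: ants at (1,1),(0,2),(0,1)
  0 2 3 0 0
  0 2 0 0 0
  0 0 0 0 0
  0 0 0 0 0

0 2 3 0 0
0 2 0 0 0
0 0 0 0 0
0 0 0 0 0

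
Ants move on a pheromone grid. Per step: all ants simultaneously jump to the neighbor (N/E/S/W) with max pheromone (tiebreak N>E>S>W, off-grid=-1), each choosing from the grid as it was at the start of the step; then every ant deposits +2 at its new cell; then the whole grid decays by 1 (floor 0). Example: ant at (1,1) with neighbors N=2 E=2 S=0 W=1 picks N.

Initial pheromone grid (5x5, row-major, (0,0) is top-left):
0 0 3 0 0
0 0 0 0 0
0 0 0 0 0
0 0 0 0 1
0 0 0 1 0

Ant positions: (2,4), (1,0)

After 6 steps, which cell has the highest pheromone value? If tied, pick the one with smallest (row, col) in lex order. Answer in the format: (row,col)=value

Answer: (0,2)=1

Derivation:
Step 1: ant0:(2,4)->S->(3,4) | ant1:(1,0)->N->(0,0)
  grid max=2 at (0,2)
Step 2: ant0:(3,4)->N->(2,4) | ant1:(0,0)->E->(0,1)
  grid max=1 at (0,1)
Step 3: ant0:(2,4)->S->(3,4) | ant1:(0,1)->E->(0,2)
  grid max=2 at (0,2)
Step 4: ant0:(3,4)->N->(2,4) | ant1:(0,2)->E->(0,3)
  grid max=1 at (0,2)
Step 5: ant0:(2,4)->S->(3,4) | ant1:(0,3)->W->(0,2)
  grid max=2 at (0,2)
Step 6: ant0:(3,4)->N->(2,4) | ant1:(0,2)->E->(0,3)
  grid max=1 at (0,2)
Final grid:
  0 0 1 1 0
  0 0 0 0 0
  0 0 0 0 1
  0 0 0 0 1
  0 0 0 0 0
Max pheromone 1 at (0,2)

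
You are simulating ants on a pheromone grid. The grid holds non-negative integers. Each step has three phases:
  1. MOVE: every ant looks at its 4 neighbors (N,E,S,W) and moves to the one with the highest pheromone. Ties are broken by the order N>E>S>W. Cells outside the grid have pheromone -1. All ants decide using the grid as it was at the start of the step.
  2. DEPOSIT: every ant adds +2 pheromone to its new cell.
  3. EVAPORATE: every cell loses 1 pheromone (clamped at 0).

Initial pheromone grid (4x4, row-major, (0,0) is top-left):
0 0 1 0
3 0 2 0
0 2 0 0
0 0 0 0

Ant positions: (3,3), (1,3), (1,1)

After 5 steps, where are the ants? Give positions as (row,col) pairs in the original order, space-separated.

Step 1: ant0:(3,3)->N->(2,3) | ant1:(1,3)->W->(1,2) | ant2:(1,1)->W->(1,0)
  grid max=4 at (1,0)
Step 2: ant0:(2,3)->N->(1,3) | ant1:(1,2)->N->(0,2) | ant2:(1,0)->N->(0,0)
  grid max=3 at (1,0)
Step 3: ant0:(1,3)->W->(1,2) | ant1:(0,2)->S->(1,2) | ant2:(0,0)->S->(1,0)
  grid max=5 at (1,2)
Step 4: ant0:(1,2)->N->(0,2) | ant1:(1,2)->N->(0,2) | ant2:(1,0)->N->(0,0)
  grid max=4 at (1,2)
Step 5: ant0:(0,2)->S->(1,2) | ant1:(0,2)->S->(1,2) | ant2:(0,0)->S->(1,0)
  grid max=7 at (1,2)

(1,2) (1,2) (1,0)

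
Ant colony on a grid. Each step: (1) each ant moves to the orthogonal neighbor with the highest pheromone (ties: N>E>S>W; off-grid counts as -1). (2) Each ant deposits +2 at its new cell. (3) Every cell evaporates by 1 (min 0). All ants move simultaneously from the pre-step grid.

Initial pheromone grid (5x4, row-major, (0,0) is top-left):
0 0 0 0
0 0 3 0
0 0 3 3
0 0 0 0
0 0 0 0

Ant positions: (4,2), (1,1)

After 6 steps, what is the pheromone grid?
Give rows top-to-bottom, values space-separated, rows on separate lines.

After step 1: ants at (3,2),(1,2)
  0 0 0 0
  0 0 4 0
  0 0 2 2
  0 0 1 0
  0 0 0 0
After step 2: ants at (2,2),(2,2)
  0 0 0 0
  0 0 3 0
  0 0 5 1
  0 0 0 0
  0 0 0 0
After step 3: ants at (1,2),(1,2)
  0 0 0 0
  0 0 6 0
  0 0 4 0
  0 0 0 0
  0 0 0 0
After step 4: ants at (2,2),(2,2)
  0 0 0 0
  0 0 5 0
  0 0 7 0
  0 0 0 0
  0 0 0 0
After step 5: ants at (1,2),(1,2)
  0 0 0 0
  0 0 8 0
  0 0 6 0
  0 0 0 0
  0 0 0 0
After step 6: ants at (2,2),(2,2)
  0 0 0 0
  0 0 7 0
  0 0 9 0
  0 0 0 0
  0 0 0 0

0 0 0 0
0 0 7 0
0 0 9 0
0 0 0 0
0 0 0 0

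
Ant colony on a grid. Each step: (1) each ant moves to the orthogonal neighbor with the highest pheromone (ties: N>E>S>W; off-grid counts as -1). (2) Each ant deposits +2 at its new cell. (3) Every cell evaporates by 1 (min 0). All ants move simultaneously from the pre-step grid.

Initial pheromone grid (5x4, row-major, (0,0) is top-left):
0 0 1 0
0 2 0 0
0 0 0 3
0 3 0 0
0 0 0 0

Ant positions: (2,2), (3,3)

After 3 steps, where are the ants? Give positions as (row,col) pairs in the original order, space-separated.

Step 1: ant0:(2,2)->E->(2,3) | ant1:(3,3)->N->(2,3)
  grid max=6 at (2,3)
Step 2: ant0:(2,3)->N->(1,3) | ant1:(2,3)->N->(1,3)
  grid max=5 at (2,3)
Step 3: ant0:(1,3)->S->(2,3) | ant1:(1,3)->S->(2,3)
  grid max=8 at (2,3)

(2,3) (2,3)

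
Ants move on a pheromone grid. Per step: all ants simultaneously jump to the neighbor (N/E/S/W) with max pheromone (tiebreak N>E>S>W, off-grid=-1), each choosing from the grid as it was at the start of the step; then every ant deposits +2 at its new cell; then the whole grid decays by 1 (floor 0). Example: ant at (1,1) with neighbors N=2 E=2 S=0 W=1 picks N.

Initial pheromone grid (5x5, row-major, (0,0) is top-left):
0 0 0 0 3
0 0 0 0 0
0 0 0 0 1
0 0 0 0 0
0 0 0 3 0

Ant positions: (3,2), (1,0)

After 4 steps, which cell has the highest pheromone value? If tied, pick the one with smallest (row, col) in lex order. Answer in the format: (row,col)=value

Step 1: ant0:(3,2)->N->(2,2) | ant1:(1,0)->N->(0,0)
  grid max=2 at (0,4)
Step 2: ant0:(2,2)->N->(1,2) | ant1:(0,0)->E->(0,1)
  grid max=1 at (0,1)
Step 3: ant0:(1,2)->N->(0,2) | ant1:(0,1)->E->(0,2)
  grid max=3 at (0,2)
Step 4: ant0:(0,2)->E->(0,3) | ant1:(0,2)->E->(0,3)
  grid max=3 at (0,3)
Final grid:
  0 0 2 3 0
  0 0 0 0 0
  0 0 0 0 0
  0 0 0 0 0
  0 0 0 0 0
Max pheromone 3 at (0,3)

Answer: (0,3)=3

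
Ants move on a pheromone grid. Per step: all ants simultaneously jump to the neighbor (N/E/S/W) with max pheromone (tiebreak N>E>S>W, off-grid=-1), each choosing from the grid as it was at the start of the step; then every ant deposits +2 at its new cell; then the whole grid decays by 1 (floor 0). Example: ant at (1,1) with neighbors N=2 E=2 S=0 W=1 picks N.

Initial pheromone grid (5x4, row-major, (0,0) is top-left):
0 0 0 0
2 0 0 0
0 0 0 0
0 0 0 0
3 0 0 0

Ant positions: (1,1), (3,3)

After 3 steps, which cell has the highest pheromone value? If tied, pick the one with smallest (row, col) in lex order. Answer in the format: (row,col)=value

Answer: (1,0)=3

Derivation:
Step 1: ant0:(1,1)->W->(1,0) | ant1:(3,3)->N->(2,3)
  grid max=3 at (1,0)
Step 2: ant0:(1,0)->N->(0,0) | ant1:(2,3)->N->(1,3)
  grid max=2 at (1,0)
Step 3: ant0:(0,0)->S->(1,0) | ant1:(1,3)->N->(0,3)
  grid max=3 at (1,0)
Final grid:
  0 0 0 1
  3 0 0 0
  0 0 0 0
  0 0 0 0
  0 0 0 0
Max pheromone 3 at (1,0)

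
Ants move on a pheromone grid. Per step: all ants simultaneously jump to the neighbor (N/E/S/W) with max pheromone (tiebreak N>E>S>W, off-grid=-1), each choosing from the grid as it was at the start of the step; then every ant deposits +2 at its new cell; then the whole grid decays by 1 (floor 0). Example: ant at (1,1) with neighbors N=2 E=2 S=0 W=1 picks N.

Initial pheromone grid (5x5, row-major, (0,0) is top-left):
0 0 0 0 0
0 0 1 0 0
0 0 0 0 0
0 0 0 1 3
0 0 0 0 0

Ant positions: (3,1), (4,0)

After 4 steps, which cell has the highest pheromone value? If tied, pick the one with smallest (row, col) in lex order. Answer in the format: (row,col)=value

Answer: (0,0)=1

Derivation:
Step 1: ant0:(3,1)->N->(2,1) | ant1:(4,0)->N->(3,0)
  grid max=2 at (3,4)
Step 2: ant0:(2,1)->N->(1,1) | ant1:(3,0)->N->(2,0)
  grid max=1 at (1,1)
Step 3: ant0:(1,1)->N->(0,1) | ant1:(2,0)->N->(1,0)
  grid max=1 at (0,1)
Step 4: ant0:(0,1)->E->(0,2) | ant1:(1,0)->N->(0,0)
  grid max=1 at (0,0)
Final grid:
  1 0 1 0 0
  0 0 0 0 0
  0 0 0 0 0
  0 0 0 0 0
  0 0 0 0 0
Max pheromone 1 at (0,0)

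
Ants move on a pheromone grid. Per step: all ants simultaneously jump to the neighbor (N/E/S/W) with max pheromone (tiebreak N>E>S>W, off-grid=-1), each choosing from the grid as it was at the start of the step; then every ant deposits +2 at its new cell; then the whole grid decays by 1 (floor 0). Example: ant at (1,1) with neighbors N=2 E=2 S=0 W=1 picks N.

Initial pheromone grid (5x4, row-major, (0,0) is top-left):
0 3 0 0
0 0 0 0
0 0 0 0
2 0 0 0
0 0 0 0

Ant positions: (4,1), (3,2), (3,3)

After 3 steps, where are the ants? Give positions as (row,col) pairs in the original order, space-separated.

Step 1: ant0:(4,1)->N->(3,1) | ant1:(3,2)->N->(2,2) | ant2:(3,3)->N->(2,3)
  grid max=2 at (0,1)
Step 2: ant0:(3,1)->W->(3,0) | ant1:(2,2)->E->(2,3) | ant2:(2,3)->W->(2,2)
  grid max=2 at (2,2)
Step 3: ant0:(3,0)->N->(2,0) | ant1:(2,3)->W->(2,2) | ant2:(2,2)->E->(2,3)
  grid max=3 at (2,2)

(2,0) (2,2) (2,3)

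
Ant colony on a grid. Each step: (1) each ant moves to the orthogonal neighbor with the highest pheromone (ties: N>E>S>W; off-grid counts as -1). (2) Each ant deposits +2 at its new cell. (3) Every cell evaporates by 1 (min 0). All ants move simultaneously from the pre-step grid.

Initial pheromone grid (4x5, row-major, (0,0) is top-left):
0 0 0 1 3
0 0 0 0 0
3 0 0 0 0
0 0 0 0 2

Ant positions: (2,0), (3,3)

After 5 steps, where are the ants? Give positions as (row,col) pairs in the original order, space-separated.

Step 1: ant0:(2,0)->N->(1,0) | ant1:(3,3)->E->(3,4)
  grid max=3 at (3,4)
Step 2: ant0:(1,0)->S->(2,0) | ant1:(3,4)->N->(2,4)
  grid max=3 at (2,0)
Step 3: ant0:(2,0)->N->(1,0) | ant1:(2,4)->S->(3,4)
  grid max=3 at (3,4)
Step 4: ant0:(1,0)->S->(2,0) | ant1:(3,4)->N->(2,4)
  grid max=3 at (2,0)
Step 5: ant0:(2,0)->N->(1,0) | ant1:(2,4)->S->(3,4)
  grid max=3 at (3,4)

(1,0) (3,4)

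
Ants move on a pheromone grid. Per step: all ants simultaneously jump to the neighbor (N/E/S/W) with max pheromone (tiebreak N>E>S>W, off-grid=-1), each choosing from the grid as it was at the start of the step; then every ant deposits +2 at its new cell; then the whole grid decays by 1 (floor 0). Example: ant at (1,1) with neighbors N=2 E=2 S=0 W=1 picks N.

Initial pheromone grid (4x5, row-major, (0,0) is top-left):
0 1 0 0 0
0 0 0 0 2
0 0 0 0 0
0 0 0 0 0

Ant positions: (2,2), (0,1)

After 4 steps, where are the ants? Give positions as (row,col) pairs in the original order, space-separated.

Step 1: ant0:(2,2)->N->(1,2) | ant1:(0,1)->E->(0,2)
  grid max=1 at (0,2)
Step 2: ant0:(1,2)->N->(0,2) | ant1:(0,2)->S->(1,2)
  grid max=2 at (0,2)
Step 3: ant0:(0,2)->S->(1,2) | ant1:(1,2)->N->(0,2)
  grid max=3 at (0,2)
Step 4: ant0:(1,2)->N->(0,2) | ant1:(0,2)->S->(1,2)
  grid max=4 at (0,2)

(0,2) (1,2)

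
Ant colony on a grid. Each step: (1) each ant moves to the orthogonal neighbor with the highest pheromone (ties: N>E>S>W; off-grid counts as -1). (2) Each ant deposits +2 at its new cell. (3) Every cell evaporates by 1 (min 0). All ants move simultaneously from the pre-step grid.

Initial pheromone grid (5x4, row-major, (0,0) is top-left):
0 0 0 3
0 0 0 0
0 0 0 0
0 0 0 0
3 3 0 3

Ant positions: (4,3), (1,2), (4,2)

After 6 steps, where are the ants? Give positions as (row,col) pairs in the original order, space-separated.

Step 1: ant0:(4,3)->N->(3,3) | ant1:(1,2)->N->(0,2) | ant2:(4,2)->E->(4,3)
  grid max=4 at (4,3)
Step 2: ant0:(3,3)->S->(4,3) | ant1:(0,2)->E->(0,3) | ant2:(4,3)->N->(3,3)
  grid max=5 at (4,3)
Step 3: ant0:(4,3)->N->(3,3) | ant1:(0,3)->S->(1,3) | ant2:(3,3)->S->(4,3)
  grid max=6 at (4,3)
Step 4: ant0:(3,3)->S->(4,3) | ant1:(1,3)->N->(0,3) | ant2:(4,3)->N->(3,3)
  grid max=7 at (4,3)
Step 5: ant0:(4,3)->N->(3,3) | ant1:(0,3)->S->(1,3) | ant2:(3,3)->S->(4,3)
  grid max=8 at (4,3)
Step 6: ant0:(3,3)->S->(4,3) | ant1:(1,3)->N->(0,3) | ant2:(4,3)->N->(3,3)
  grid max=9 at (4,3)

(4,3) (0,3) (3,3)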